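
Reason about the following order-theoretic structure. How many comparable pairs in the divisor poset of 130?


A comparable pair {a,b} has a < b or b < a in the order.
Count unordered pairs where one element is strictly below the other.
Examples: {1,2}, {1,5}, {1,10}, {1,13}, ...
Total comparable pairs: 19


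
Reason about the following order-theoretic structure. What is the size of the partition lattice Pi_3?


B(n) = number of set partitions of an n-element set.
B(n) satisfies the recurrence: B(n+1) = sum_k C(n,k)*B(k).
B(3) = 5


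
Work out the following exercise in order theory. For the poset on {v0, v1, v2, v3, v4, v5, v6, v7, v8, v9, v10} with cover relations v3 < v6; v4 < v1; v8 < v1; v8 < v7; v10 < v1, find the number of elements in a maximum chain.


A chain is a totally ordered subset; we count the number of elements in a maximum chain.
Compute, for each element x, the size of the longest chain ending at x:
  v0: 1
  v2: 1
  v3: 1
  v4: 1
  v5: 1
  v8: 1
  ...
A maximum chain: v4 < v1
Number of elements in the longest chain: 2


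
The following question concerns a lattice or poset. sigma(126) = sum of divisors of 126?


sigma(n) = sum of divisors.
Divisors of 126: [1, 2, 3, 6, 7, 9, 14, 18, 21, 42, 63, 126]
Sum = 312


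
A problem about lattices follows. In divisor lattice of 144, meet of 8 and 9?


In a divisor lattice, meet = gcd (greatest common divisor).
By Euclidean algorithm or factoring: gcd(8,9) = 1


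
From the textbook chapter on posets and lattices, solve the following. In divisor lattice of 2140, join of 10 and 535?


In a divisor lattice, join = lcm (least common multiple).
gcd(10,535) = 5
lcm(10,535) = 10*535/gcd = 5350/5 = 1070


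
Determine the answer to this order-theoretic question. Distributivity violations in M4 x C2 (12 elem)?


Distributive law: a ^ (b v c) = (a ^ b) v (a ^ c).
Check all 12^3 = 1728 ordered triples (a,b,c).
  e.g. a=(a1,0), b=(a2,0), c=(a3,0): lhs=(a1,0) != rhs=(0,0)
  e.g. a=(a1,0), b=(a2,0), c=(a3,1): lhs=(a1,0) != rhs=(0,0)
Total violating triples: 192


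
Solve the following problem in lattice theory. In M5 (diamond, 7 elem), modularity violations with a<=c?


Modular law: if a <= c then a v (b ^ c) = (a v b) ^ c.
Check all triples (a,b,c) with a <= c among 7 elements.
This lattice is modular (diamonds M_m and their chain-products are modular).
Total violating triples: 0


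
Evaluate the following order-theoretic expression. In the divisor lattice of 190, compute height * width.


Height = length of longest chain minus 1; width = size of largest antichain.
A maximum chain: 1 | 19 | 95 | 190  (height 3).
A maximum antichain: {2, 5, 19}  (width 3).
Product = 3 * 3 = 9


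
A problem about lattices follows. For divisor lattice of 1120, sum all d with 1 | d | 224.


Interval [1,224] in divisors of 1120: [1, 2, 4, 7, 8, 14, 16, 28, 32, 56, 112, 224]
Sum = 504


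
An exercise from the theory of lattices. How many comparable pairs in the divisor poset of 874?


A comparable pair {a,b} has a < b or b < a in the order.
Count unordered pairs where one element is strictly below the other.
Examples: {1,2}, {1,19}, {1,23}, {1,38}, ...
Total comparable pairs: 19


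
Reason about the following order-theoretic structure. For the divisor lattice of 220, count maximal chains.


A maximal chain goes from the minimum element to a maximal element via cover relations.
Counting all min-to-max paths in the cover graph.
Total maximal chains: 12


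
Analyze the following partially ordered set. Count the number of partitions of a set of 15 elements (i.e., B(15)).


B(n) = number of set partitions of an n-element set.
B(n) satisfies the recurrence: B(n+1) = sum_k C(n,k)*B(k).
B(15) = 1382958545


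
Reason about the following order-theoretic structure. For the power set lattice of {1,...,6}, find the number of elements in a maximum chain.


A chain is a totally ordered subset; we count the number of elements in a maximum chain.
Compute, for each element x, the size of the longest chain ending at x:
  {}: 1
  {1}: 2
  {2}: 2
  {3}: 2
  {4}: 2
  {5}: 2
  ...
A maximum chain: {} < {1} < {1,2} < {1,2,3} < {1,2,3,4} < {1,2,3,4,5} < {1,2,3,4,5,6}
Number of elements in the longest chain: 7


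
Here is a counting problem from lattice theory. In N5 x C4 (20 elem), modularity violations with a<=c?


Modular law: if a <= c then a v (b ^ c) = (a v b) ^ c.
Check all triples (a,b,c) with a <= c among 20 elements.
  e.g. a=(a,0), b=(c,0), c=(b,0): lhs=(a,0) != rhs=(b,0)
  e.g. a=(a,0), b=(c,1), c=(b,0): lhs=(a,0) != rhs=(b,0)
Total violating triples: 40


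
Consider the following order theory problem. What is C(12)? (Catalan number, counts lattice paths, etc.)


C(n) = C(2n, n) / (n+1).
C(24, 12) = 2704156
C(12) = 2704156 / 13 = 208012


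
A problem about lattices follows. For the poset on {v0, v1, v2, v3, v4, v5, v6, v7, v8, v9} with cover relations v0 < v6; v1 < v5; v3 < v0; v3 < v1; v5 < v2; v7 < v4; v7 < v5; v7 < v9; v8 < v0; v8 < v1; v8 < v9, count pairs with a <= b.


The order relation is {(a,b) : a <= b}, reflexive so it includes (a,a).
Examples: (v0,v0), (v0,v6), (v1,v1), (v1,v2), (v1,v5), ...
Total ordered pairs: 29


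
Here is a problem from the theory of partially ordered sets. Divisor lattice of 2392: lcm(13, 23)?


Join=lcm.
gcd(13,23)=1
lcm=299


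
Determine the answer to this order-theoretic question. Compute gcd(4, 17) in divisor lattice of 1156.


In a divisor lattice, meet = gcd (greatest common divisor).
By Euclidean algorithm or factoring: gcd(4,17) = 1


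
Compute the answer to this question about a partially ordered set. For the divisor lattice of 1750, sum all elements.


sigma(n) = sum of divisors.
Divisors of 1750: [1, 2, 5, 7, 10, 14, 25, 35, 50, 70, 125, 175, 250, 350, 875, 1750]
Sum = 3744


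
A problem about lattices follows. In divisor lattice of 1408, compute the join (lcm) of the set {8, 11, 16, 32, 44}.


In a divisor lattice, join = lcm (least common multiple).
Compute lcm iteratively: start with first element, then lcm(current, next).
Elements: [8, 11, 16, 32, 44]
lcm(8,11) = 88
lcm(88,16) = 176
lcm(176,32) = 352
lcm(352,44) = 352
Final lcm = 352


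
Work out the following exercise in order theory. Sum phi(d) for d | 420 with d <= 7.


Divisors of 420 up to 7: [1, 2, 3, 4, 5, 6, 7]
phi values: [1, 1, 2, 2, 4, 2, 6]
Sum = 18


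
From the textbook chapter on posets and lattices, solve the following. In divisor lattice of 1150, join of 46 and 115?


In a divisor lattice, join = lcm (least common multiple).
gcd(46,115) = 23
lcm(46,115) = 46*115/gcd = 5290/23 = 230


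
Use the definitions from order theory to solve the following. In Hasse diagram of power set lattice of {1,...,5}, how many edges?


A cover relation a -< b holds when a < b with no c strictly between.
Cover relations:
  {} -< {1}
  {} -< {2}
  {} -< {3}
  {} -< {4}
  {} -< {5}
  {1} -< {1,2}
  {1} -< {1,3}
  {1} -< {1,4}
  ...72 more
Total: 80


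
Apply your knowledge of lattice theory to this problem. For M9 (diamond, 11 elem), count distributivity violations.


Distributive law: a ^ (b v c) = (a ^ b) v (a ^ c).
Check all 11^3 = 1331 ordered triples (a,b,c).
  e.g. a=a1, b=a2, c=a3: lhs=a1 != rhs=0
  e.g. a=a1, b=a2, c=a4: lhs=a1 != rhs=0
Total violating triples: 504


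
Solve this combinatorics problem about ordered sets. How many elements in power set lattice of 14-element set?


Power set = 2^n.
2^14 = 16384


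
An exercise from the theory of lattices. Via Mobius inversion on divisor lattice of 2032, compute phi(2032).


phi(n) = n * prod_{p|n} (1 - 1/p).
Prime divisors of 2032: [2, 127]
phi(2032) = 2032 * (1 - 1/2) * (1 - 1/127)
phi(2032) = 1008


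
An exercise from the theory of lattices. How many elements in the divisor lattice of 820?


Divisors of 820: [1, 2, 4, 5, 10, 20, 41, 82, 164, 205, 410, 820]
Count: 12


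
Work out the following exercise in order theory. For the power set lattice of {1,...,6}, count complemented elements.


An element a is complemented if some b has a meet b = bottom, a join b = top.
every subset A has complement S\A, so all elements are complemented.
Complemented elements: {}, {1}, {2}, {3}, {4}, {5}, ... (58 more)
Count: 64


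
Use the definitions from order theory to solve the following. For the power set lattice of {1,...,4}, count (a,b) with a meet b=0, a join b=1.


Complement pair (a,b): a meet b = bottom, a join b = top.
Here: A intersect B = {} and A union B = {1,...,4}.
Pairs found: ({},{1,2,3,4}), ({1},{2,3,4}), ({2},{1,3,4}), ({3},{1,2,4}), ... (12 more)
Total ordered pairs: 16


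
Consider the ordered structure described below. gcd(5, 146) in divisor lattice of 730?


Meet=gcd.
gcd(5,146)=1


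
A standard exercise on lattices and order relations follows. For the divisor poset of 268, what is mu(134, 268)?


In a divisor lattice, mu(a,b) = mu(b/a) where mu is the classical Mobius function.
b/a = 268/134 = 2
Prime factorization of 2: primes [2]
2 is squarefree with 1 prime factor(s), so mu(2) = (-1)^1 = -1


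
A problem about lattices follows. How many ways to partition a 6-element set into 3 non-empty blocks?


S(n,k) = k*S(n-1,k) + S(n-1,k-1).
S(5,3) = 25, S(5,2) = 15
S(6,3) = 3*25 + 15 = 75 + 15
S(6,3) = 90


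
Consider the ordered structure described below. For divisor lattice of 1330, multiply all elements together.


Divisors of 1330: [1, 2, 5, 7, 10, 14, 19, 35, 38, 70, 95, 133, 190, 266, 665, 1330]
Product = n^(d(n)/2) = 1330^(16/2)
Product = 9790686120231984100000000


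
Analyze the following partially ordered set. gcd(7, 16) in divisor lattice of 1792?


Meet=gcd.
gcd(7,16)=1


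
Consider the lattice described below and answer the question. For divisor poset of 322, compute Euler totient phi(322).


phi(n) = n * prod_{p|n} (1 - 1/p).
Prime divisors of 322: [2, 7, 23]
phi(322) = 322 * (1 - 1/2) * (1 - 1/7) * (1 - 1/23)
phi(322) = 132


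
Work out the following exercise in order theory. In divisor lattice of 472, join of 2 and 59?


In a divisor lattice, join = lcm (least common multiple).
gcd(2,59) = 1
lcm(2,59) = 2*59/gcd = 118/1 = 118


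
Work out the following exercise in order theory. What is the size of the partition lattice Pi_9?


B(n) = number of set partitions of an n-element set.
B(n) satisfies the recurrence: B(n+1) = sum_k C(n,k)*B(k).
B(9) = 21147


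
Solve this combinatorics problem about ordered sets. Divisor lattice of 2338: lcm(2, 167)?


Join=lcm.
gcd(2,167)=1
lcm=334


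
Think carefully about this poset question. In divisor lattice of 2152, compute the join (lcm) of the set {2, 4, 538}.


In a divisor lattice, join = lcm (least common multiple).
Compute lcm iteratively: start with first element, then lcm(current, next).
Elements: [2, 4, 538]
lcm(2,4) = 4
lcm(4,538) = 1076
Final lcm = 1076


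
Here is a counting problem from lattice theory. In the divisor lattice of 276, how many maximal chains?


A maximal chain goes from the minimum element to a maximal element via cover relations.
Counting all min-to-max paths in the cover graph.
Total maximal chains: 12


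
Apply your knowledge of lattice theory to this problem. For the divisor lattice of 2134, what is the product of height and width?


Height = length of longest chain minus 1; width = size of largest antichain.
A maximum chain: 1 | 97 | 1067 | 2134  (height 3).
A maximum antichain: {2, 11, 97}  (width 3).
Product = 3 * 3 = 9


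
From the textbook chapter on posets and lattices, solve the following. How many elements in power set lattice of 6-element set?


Power set = 2^n.
2^6 = 64


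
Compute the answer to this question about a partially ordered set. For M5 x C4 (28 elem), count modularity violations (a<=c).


Modular law: if a <= c then a v (b ^ c) = (a v b) ^ c.
Check all triples (a,b,c) with a <= c among 28 elements.
This lattice is modular (diamonds M_m and their chain-products are modular).
Total violating triples: 0


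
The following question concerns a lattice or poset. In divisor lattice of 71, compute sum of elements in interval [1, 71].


Interval [1,71] in divisors of 71: [1, 71]
Sum = 72


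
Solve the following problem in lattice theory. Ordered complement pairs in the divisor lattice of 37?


Complement pair (a,b): a meet b = bottom, a join b = top.
Here: gcd(a,b)=1 and lcm(a,b)=37, i.e. a*b=37 with a,b coprime.
Pairs found: (1,37), (37,1)
Total ordered pairs: 2


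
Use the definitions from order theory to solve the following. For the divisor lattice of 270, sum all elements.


sigma(n) = sum of divisors.
Divisors of 270: [1, 2, 3, 5, 6, 9, 10, 15, 18, 27, 30, 45, 54, 90, 135, 270]
Sum = 720


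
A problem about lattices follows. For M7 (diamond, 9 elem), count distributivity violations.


Distributive law: a ^ (b v c) = (a ^ b) v (a ^ c).
Check all 9^3 = 729 ordered triples (a,b,c).
  e.g. a=a1, b=a2, c=a3: lhs=a1 != rhs=0
  e.g. a=a1, b=a2, c=a4: lhs=a1 != rhs=0
Total violating triples: 210


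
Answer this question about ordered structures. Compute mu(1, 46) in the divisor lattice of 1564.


In a divisor lattice, mu(a,b) = mu(b/a) where mu is the classical Mobius function.
b/a = 46/1 = 46
Prime factorization of 46: primes [2, 23]
46 is squarefree with 2 prime factor(s), so mu(46) = (-1)^2 = 1


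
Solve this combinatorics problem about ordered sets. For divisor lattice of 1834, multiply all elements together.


Divisors of 1834: [1, 2, 7, 14, 131, 262, 917, 1834]
Product = n^(d(n)/2) = 1834^(8/2)
Product = 11313508965136


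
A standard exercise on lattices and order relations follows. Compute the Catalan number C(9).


C(n) = C(2n, n) / (n+1).
C(18, 9) = 48620
C(9) = 48620 / 10 = 4862


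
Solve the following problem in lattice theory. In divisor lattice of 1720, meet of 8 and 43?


In a divisor lattice, meet = gcd (greatest common divisor).
By Euclidean algorithm or factoring: gcd(8,43) = 1


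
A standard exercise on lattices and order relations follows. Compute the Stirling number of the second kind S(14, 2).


S(n,k) = k*S(n-1,k) + S(n-1,k-1).
S(13,2) = 4095, S(13,1) = 1
S(14,2) = 2*4095 + 1 = 8190 + 1
S(14,2) = 8191


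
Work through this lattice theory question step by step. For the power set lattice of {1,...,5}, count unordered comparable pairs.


A comparable pair {a,b} has a < b or b < a in the order.
Count unordered pairs where one element is strictly below the other.
Examples: {{},{1}}, {{},{2}}, {{},{3}}, {{},{4}}, ...
Total comparable pairs: 211


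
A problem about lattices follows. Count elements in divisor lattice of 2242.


Divisors of 2242: [1, 2, 19, 38, 59, 118, 1121, 2242]
Count: 8


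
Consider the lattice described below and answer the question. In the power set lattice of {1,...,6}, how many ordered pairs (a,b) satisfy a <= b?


The order relation is {(a,b) : a <= b}, reflexive so it includes (a,a).
Examples: ({},{}), ({},{1,2}), ({},{1,2,3}), ({},{1,2,3,4}), ({},{1,2,3,4,5}), ...
Total ordered pairs: 729


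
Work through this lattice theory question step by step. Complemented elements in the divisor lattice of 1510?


An element a is complemented if some b has a meet b = bottom, a join b = top.
a is complemented iff gcd(a, n/a)=1, i.e. a is a unitary divisor of 1510.
Complemented elements: 1, 2, 5, 10, 151, 302, ... (2 more)
Count: 8


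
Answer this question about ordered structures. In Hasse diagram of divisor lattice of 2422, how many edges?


A cover relation a -< b holds when a < b with no c strictly between.
Cover relations:
  1 -< 2
  1 -< 7
  1 -< 173
  2 -< 14
  2 -< 346
  7 -< 14
  7 -< 1211
  14 -< 2422
  ...4 more
Total: 12


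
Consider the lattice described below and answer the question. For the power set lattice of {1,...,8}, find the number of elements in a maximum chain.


A chain is a totally ordered subset; we count the number of elements in a maximum chain.
Compute, for each element x, the size of the longest chain ending at x:
  {}: 1
  {1}: 2
  {2}: 2
  {3}: 2
  {4}: 2
  {5}: 2
  ...
A maximum chain: {} < {1} < {1,2} < {1,2,3} < {1,2,3,4} < {1,2,3,4,5} < {1,2,3,4,5,6} < {1,2,3,4,5,6,7} < {1,2,3,4,5,6,7,8}
Number of elements in the longest chain: 9


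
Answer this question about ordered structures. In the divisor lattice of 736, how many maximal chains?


A maximal chain goes from the minimum element to a maximal element via cover relations.
Counting all min-to-max paths in the cover graph.
Total maximal chains: 6


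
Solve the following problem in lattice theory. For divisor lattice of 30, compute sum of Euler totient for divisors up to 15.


Divisors of 30 up to 15: [1, 2, 3, 5, 6, 10, 15]
phi values: [1, 1, 2, 4, 2, 4, 8]
Sum = 22


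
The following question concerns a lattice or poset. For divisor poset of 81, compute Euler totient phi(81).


phi(n) = n * prod_{p|n} (1 - 1/p).
Prime divisors of 81: [3]
phi(81) = 81 * (1 - 1/3)
phi(81) = 54


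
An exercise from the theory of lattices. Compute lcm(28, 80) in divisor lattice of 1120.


In a divisor lattice, join = lcm (least common multiple).
gcd(28,80) = 4
lcm(28,80) = 28*80/gcd = 2240/4 = 560


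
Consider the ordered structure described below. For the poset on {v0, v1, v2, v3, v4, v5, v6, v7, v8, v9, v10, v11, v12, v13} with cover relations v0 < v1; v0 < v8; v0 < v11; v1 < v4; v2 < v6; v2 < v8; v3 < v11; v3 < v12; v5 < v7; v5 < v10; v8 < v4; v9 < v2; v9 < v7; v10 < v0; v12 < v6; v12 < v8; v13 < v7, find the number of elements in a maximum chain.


A chain is a totally ordered subset; we count the number of elements in a maximum chain.
Compute, for each element x, the size of the longest chain ending at x:
  v3: 1
  v5: 1
  v9: 1
  v13: 1
  v2: 2
  v10: 2
  ...
A maximum chain: v5 < v10 < v0 < v1 < v4
Number of elements in the longest chain: 5


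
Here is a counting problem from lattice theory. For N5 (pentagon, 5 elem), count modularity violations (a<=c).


Modular law: if a <= c then a v (b ^ c) = (a v b) ^ c.
Check all triples (a,b,c) with a <= c among 5 elements.
  e.g. a=a, b=c, c=b: lhs=a != rhs=b
Total violating triples: 1


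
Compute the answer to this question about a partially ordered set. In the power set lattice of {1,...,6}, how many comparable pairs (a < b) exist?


A comparable pair {a,b} has a < b or b < a in the order.
Count unordered pairs where one element is strictly below the other.
Examples: {{},{1}}, {{},{2}}, {{},{3}}, {{},{4}}, ...
Total comparable pairs: 665


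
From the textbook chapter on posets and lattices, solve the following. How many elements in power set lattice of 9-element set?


Power set = 2^n.
2^9 = 512


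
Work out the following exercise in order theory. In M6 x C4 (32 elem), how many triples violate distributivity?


Distributive law: a ^ (b v c) = (a ^ b) v (a ^ c).
Check all 32^3 = 32768 ordered triples (a,b,c).
  e.g. a=(a1,0), b=(a2,0), c=(a3,0): lhs=(a1,0) != rhs=(0,0)
  e.g. a=(a1,0), b=(a2,0), c=(a3,1): lhs=(a1,0) != rhs=(0,0)
Total violating triples: 7680


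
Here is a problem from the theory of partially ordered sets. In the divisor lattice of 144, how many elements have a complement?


An element a is complemented if some b has a meet b = bottom, a join b = top.
a is complemented iff gcd(a, n/a)=1, i.e. a is a unitary divisor of 144.
Complemented elements: 1, 9, 16, 144
Count: 4


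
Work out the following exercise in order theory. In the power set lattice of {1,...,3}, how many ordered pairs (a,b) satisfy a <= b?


The order relation is {(a,b) : a <= b}, reflexive so it includes (a,a).
Examples: ({},{}), ({},{1,2}), ({},{1,2,3}), ({},{1,3}), ({},{1}), ...
Total ordered pairs: 27


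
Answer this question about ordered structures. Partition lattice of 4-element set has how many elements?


B(n) = number of set partitions of an n-element set.
B(n) satisfies the recurrence: B(n+1) = sum_k C(n,k)*B(k).
B(4) = 15


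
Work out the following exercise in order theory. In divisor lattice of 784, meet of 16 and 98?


In a divisor lattice, meet = gcd (greatest common divisor).
By Euclidean algorithm or factoring: gcd(16,98) = 2


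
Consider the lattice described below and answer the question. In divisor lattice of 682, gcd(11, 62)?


Meet=gcd.
gcd(11,62)=1


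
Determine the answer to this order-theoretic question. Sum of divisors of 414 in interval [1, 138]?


Interval [1,138] in divisors of 414: [1, 2, 3, 6, 23, 46, 69, 138]
Sum = 288


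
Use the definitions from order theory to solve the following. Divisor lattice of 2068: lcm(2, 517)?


Join=lcm.
gcd(2,517)=1
lcm=1034


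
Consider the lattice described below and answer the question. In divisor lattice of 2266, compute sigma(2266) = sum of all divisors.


sigma(n) = sum of divisors.
Divisors of 2266: [1, 2, 11, 22, 103, 206, 1133, 2266]
Sum = 3744


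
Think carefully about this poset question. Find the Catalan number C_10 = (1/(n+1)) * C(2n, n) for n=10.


C(n) = C(2n, n) / (n+1).
C(20, 10) = 184756
C(10) = 184756 / 11 = 16796


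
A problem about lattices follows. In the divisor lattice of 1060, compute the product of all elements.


Divisors of 1060: [1, 2, 4, 5, 10, 20, 53, 106, 212, 265, 530, 1060]
Product = n^(d(n)/2) = 1060^(12/2)
Product = 1418519112256000000


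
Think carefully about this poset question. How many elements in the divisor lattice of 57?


Divisors of 57: [1, 3, 19, 57]
Count: 4


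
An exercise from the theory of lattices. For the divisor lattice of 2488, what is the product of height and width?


Height = length of longest chain minus 1; width = size of largest antichain.
A maximum chain: 1 | 311 | 622 | 1244 | 2488  (height 4).
A maximum antichain: {2, 311}  (width 2).
Product = 4 * 2 = 8


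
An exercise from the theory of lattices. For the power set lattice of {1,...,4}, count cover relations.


A cover relation a -< b holds when a < b with no c strictly between.
Cover relations:
  {} -< {1}
  {} -< {2}
  {} -< {3}
  {} -< {4}
  {1} -< {1,2}
  {1} -< {1,3}
  {1} -< {1,4}
  {2} -< {1,2}
  ...24 more
Total: 32


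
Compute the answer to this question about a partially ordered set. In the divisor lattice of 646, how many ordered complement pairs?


Complement pair (a,b): a meet b = bottom, a join b = top.
Here: gcd(a,b)=1 and lcm(a,b)=646, i.e. a*b=646 with a,b coprime.
Pairs found: (1,646), (2,323), (17,38), (19,34), ... (4 more)
Total ordered pairs: 8


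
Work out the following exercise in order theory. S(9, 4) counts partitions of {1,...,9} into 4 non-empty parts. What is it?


S(n,k) = k*S(n-1,k) + S(n-1,k-1).
S(8,4) = 1701, S(8,3) = 966
S(9,4) = 4*1701 + 966 = 6804 + 966
S(9,4) = 7770


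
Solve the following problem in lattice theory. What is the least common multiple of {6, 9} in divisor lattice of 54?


In a divisor lattice, join = lcm (least common multiple).
Compute lcm iteratively: start with first element, then lcm(current, next).
Elements: [6, 9]
lcm(6,9) = 18
Final lcm = 18


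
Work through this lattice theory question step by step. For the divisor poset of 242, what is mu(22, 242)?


In a divisor lattice, mu(a,b) = mu(b/a) where mu is the classical Mobius function.
b/a = 242/22 = 11
Prime factorization of 11: primes [11]
11 is squarefree with 1 prime factor(s), so mu(11) = (-1)^1 = -1


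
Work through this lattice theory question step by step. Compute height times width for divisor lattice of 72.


Height = length of longest chain minus 1; width = size of largest antichain.
A maximum chain: 1 | 3 | 9 | 18 | 36 | 72  (height 5).
A maximum antichain: {4, 6, 9}  (width 3).
Product = 5 * 3 = 15


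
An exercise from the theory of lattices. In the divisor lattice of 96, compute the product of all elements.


Divisors of 96: [1, 2, 3, 4, 6, 8, 12, 16, 24, 32, 48, 96]
Product = n^(d(n)/2) = 96^(12/2)
Product = 782757789696


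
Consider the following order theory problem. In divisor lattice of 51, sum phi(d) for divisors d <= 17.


Divisors of 51 up to 17: [1, 3, 17]
phi values: [1, 2, 16]
Sum = 19


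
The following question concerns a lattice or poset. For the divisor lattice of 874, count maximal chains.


A maximal chain goes from the minimum element to a maximal element via cover relations.
Counting all min-to-max paths in the cover graph.
Total maximal chains: 6


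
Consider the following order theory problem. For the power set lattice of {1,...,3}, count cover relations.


A cover relation a -< b holds when a < b with no c strictly between.
Cover relations:
  {} -< {1}
  {} -< {2}
  {} -< {3}
  {1} -< {1,2}
  {1} -< {1,3}
  {2} -< {1,2}
  {2} -< {2,3}
  {3} -< {1,3}
  ...4 more
Total: 12


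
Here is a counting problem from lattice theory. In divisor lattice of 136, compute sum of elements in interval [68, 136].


Interval [68,136] in divisors of 136: [68, 136]
Sum = 204


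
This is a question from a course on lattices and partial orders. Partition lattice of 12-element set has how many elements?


B(n) = number of set partitions of an n-element set.
B(n) satisfies the recurrence: B(n+1) = sum_k C(n,k)*B(k).
B(12) = 4213597


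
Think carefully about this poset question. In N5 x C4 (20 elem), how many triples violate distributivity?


Distributive law: a ^ (b v c) = (a ^ b) v (a ^ c).
Check all 20^3 = 8000 ordered triples (a,b,c).
  e.g. a=(b,0), b=(a,0), c=(c,0): lhs=(b,0) != rhs=(a,0)
  e.g. a=(b,0), b=(a,0), c=(c,1): lhs=(b,0) != rhs=(a,0)
Total violating triples: 128


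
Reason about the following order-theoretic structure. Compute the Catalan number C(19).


C(n) = C(2n, n) / (n+1).
C(38, 19) = 35345263800
C(19) = 35345263800 / 20 = 1767263190


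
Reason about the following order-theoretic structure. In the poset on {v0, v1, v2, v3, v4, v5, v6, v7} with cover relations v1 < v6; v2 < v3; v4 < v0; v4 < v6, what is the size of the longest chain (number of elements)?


A chain is a totally ordered subset; we count the number of elements in a maximum chain.
Compute, for each element x, the size of the longest chain ending at x:
  v1: 1
  v2: 1
  v4: 1
  v5: 1
  v7: 1
  v0: 2
  ...
A maximum chain: v4 < v0
Number of elements in the longest chain: 2


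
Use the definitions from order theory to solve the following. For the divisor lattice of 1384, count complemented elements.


An element a is complemented if some b has a meet b = bottom, a join b = top.
a is complemented iff gcd(a, n/a)=1, i.e. a is a unitary divisor of 1384.
Complemented elements: 1, 8, 173, 1384
Count: 4


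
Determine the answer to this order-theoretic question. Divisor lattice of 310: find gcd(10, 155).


In a divisor lattice, meet = gcd (greatest common divisor).
By Euclidean algorithm or factoring: gcd(10,155) = 5


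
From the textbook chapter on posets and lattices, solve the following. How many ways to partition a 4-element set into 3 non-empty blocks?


S(n,k) = k*S(n-1,k) + S(n-1,k-1).
S(3,3) = 1, S(3,2) = 3
S(4,3) = 3*1 + 3 = 3 + 3
S(4,3) = 6


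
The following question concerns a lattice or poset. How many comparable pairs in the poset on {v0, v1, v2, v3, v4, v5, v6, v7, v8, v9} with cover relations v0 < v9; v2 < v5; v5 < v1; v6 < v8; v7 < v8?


A comparable pair {a,b} has a < b or b < a in the order.
Count unordered pairs where one element is strictly below the other.
Examples: {v0,v9}, {v1,v2}, {v1,v5}, {v2,v5}, ...
Total comparable pairs: 6


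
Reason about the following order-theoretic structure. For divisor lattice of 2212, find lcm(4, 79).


In a divisor lattice, join = lcm (least common multiple).
Compute lcm iteratively: start with first element, then lcm(current, next).
Elements: [4, 79]
lcm(4,79) = 316
Final lcm = 316


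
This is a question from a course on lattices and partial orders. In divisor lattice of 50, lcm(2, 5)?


Join=lcm.
gcd(2,5)=1
lcm=10


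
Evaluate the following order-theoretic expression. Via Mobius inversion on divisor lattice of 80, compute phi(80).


phi(n) = n * prod_{p|n} (1 - 1/p).
Prime divisors of 80: [2, 5]
phi(80) = 80 * (1 - 1/2) * (1 - 1/5)
phi(80) = 32


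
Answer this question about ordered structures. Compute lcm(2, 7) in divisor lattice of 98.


In a divisor lattice, join = lcm (least common multiple).
gcd(2,7) = 1
lcm(2,7) = 2*7/gcd = 14/1 = 14


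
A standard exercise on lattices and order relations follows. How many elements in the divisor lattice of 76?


Divisors of 76: [1, 2, 4, 19, 38, 76]
Count: 6


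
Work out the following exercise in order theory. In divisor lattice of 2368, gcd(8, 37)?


Meet=gcd.
gcd(8,37)=1


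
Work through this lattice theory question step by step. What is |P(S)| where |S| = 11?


Power set = 2^n.
2^11 = 2048


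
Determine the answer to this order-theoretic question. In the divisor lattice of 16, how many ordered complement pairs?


Complement pair (a,b): a meet b = bottom, a join b = top.
Here: gcd(a,b)=1 and lcm(a,b)=16, i.e. a*b=16 with a,b coprime.
Pairs found: (1,16), (16,1)
Total ordered pairs: 2


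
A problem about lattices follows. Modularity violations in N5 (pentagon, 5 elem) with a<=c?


Modular law: if a <= c then a v (b ^ c) = (a v b) ^ c.
Check all triples (a,b,c) with a <= c among 5 elements.
  e.g. a=a, b=c, c=b: lhs=a != rhs=b
Total violating triples: 1


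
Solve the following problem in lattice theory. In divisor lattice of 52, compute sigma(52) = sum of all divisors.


sigma(n) = sum of divisors.
Divisors of 52: [1, 2, 4, 13, 26, 52]
Sum = 98


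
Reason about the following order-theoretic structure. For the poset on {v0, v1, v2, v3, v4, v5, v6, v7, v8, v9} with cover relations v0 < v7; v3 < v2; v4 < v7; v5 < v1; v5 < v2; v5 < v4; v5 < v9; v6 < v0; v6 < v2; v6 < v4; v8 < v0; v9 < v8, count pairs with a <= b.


The order relation is {(a,b) : a <= b}, reflexive so it includes (a,a).
Examples: (v0,v0), (v0,v7), (v1,v1), (v2,v2), (v3,v2), ...
Total ordered pairs: 29


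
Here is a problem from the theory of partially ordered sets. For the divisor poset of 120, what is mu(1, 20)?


In a divisor lattice, mu(a,b) = mu(b/a) where mu is the classical Mobius function.
b/a = 20/1 = 20
Prime factorization of 20: primes [2, 5]
20 is not squarefree, so mu(20) = 0


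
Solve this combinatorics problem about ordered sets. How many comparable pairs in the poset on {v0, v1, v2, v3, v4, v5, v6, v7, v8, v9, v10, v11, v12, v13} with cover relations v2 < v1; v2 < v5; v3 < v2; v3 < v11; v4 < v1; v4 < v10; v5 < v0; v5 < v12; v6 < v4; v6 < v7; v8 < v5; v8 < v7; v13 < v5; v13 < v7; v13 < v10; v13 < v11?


A comparable pair {a,b} has a < b or b < a in the order.
Count unordered pairs where one element is strictly below the other.
Examples: {v0,v2}, {v0,v3}, {v0,v5}, {v0,v8}, ...
Total comparable pairs: 28


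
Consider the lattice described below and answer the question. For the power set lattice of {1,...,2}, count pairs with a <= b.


The order relation is {(a,b) : a <= b}, reflexive so it includes (a,a).
Examples: ({},{}), ({},{1,2}), ({},{1}), ({},{2}), ({1,2},{1,2}), ...
Total ordered pairs: 9


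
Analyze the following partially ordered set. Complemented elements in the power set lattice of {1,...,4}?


An element a is complemented if some b has a meet b = bottom, a join b = top.
every subset A has complement S\A, so all elements are complemented.
Complemented elements: {}, {1}, {2}, {3}, {4}, {1,2}, ... (10 more)
Count: 16


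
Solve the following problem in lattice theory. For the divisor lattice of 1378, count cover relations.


A cover relation a -< b holds when a < b with no c strictly between.
Cover relations:
  1 -< 2
  1 -< 13
  1 -< 53
  2 -< 26
  2 -< 106
  13 -< 26
  13 -< 689
  26 -< 1378
  ...4 more
Total: 12


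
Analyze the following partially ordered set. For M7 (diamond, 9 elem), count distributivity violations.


Distributive law: a ^ (b v c) = (a ^ b) v (a ^ c).
Check all 9^3 = 729 ordered triples (a,b,c).
  e.g. a=a1, b=a2, c=a3: lhs=a1 != rhs=0
  e.g. a=a1, b=a2, c=a4: lhs=a1 != rhs=0
Total violating triples: 210


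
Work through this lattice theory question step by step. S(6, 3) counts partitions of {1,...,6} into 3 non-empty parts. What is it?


S(n,k) = k*S(n-1,k) + S(n-1,k-1).
S(5,3) = 25, S(5,2) = 15
S(6,3) = 3*25 + 15 = 75 + 15
S(6,3) = 90


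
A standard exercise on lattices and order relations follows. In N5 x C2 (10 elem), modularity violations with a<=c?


Modular law: if a <= c then a v (b ^ c) = (a v b) ^ c.
Check all triples (a,b,c) with a <= c among 10 elements.
  e.g. a=(a,0), b=(c,0), c=(b,0): lhs=(a,0) != rhs=(b,0)
  e.g. a=(a,0), b=(c,1), c=(b,0): lhs=(a,0) != rhs=(b,0)
Total violating triples: 6


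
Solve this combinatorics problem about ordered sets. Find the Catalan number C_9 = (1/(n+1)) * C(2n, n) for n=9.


C(n) = C(2n, n) / (n+1).
C(18, 9) = 48620
C(9) = 48620 / 10 = 4862


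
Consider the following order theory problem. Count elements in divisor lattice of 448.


Divisors of 448: [1, 2, 4, 7, 8, 14, 16, 28, 32, 56, 64, 112, 224, 448]
Count: 14


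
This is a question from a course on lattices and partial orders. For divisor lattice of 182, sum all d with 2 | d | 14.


Interval [2,14] in divisors of 182: [2, 14]
Sum = 16


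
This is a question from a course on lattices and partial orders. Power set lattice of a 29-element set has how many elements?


Power set = 2^n.
2^29 = 536870912


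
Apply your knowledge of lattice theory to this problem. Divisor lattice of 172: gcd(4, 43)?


Meet=gcd.
gcd(4,43)=1


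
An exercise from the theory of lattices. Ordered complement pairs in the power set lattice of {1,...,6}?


Complement pair (a,b): a meet b = bottom, a join b = top.
Here: A intersect B = {} and A union B = {1,...,6}.
Pairs found: ({},{1,2,3,4,5,6}), ({1},{2,3,4,5,6}), ({2},{1,3,4,5,6}), ({3},{1,2,4,5,6}), ... (60 more)
Total ordered pairs: 64


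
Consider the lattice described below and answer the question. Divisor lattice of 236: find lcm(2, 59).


In a divisor lattice, join = lcm (least common multiple).
gcd(2,59) = 1
lcm(2,59) = 2*59/gcd = 118/1 = 118


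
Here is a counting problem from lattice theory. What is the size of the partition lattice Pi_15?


B(n) = number of set partitions of an n-element set.
B(n) satisfies the recurrence: B(n+1) = sum_k C(n,k)*B(k).
B(15) = 1382958545


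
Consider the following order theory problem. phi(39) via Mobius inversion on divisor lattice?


phi(n) = n * prod_{p|n} (1 - 1/p).
Prime divisors of 39: [3, 13]
phi(39) = 39 * (1 - 1/3) * (1 - 1/13)
phi(39) = 24


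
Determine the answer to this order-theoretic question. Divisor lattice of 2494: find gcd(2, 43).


In a divisor lattice, meet = gcd (greatest common divisor).
By Euclidean algorithm or factoring: gcd(2,43) = 1


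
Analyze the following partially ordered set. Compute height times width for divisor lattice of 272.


Height = length of longest chain minus 1; width = size of largest antichain.
A maximum chain: 1 | 17 | 34 | 68 | 136 | 272  (height 5).
A maximum antichain: {2, 17}  (width 2).
Product = 5 * 2 = 10


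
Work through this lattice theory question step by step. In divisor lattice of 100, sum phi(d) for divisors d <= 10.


Divisors of 100 up to 10: [1, 2, 4, 5, 10]
phi values: [1, 1, 2, 4, 4]
Sum = 12


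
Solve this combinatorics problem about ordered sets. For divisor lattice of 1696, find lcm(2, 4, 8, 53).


In a divisor lattice, join = lcm (least common multiple).
Compute lcm iteratively: start with first element, then lcm(current, next).
Elements: [2, 4, 8, 53]
lcm(2,4) = 4
lcm(4,8) = 8
lcm(8,53) = 424
Final lcm = 424


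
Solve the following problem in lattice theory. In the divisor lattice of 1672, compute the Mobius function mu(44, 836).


In a divisor lattice, mu(a,b) = mu(b/a) where mu is the classical Mobius function.
b/a = 836/44 = 19
Prime factorization of 19: primes [19]
19 is squarefree with 1 prime factor(s), so mu(19) = (-1)^1 = -1


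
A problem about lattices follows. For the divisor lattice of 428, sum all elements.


sigma(n) = sum of divisors.
Divisors of 428: [1, 2, 4, 107, 214, 428]
Sum = 756


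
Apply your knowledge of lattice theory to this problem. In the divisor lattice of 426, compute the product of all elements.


Divisors of 426: [1, 2, 3, 6, 71, 142, 213, 426]
Product = n^(d(n)/2) = 426^(8/2)
Product = 32933538576


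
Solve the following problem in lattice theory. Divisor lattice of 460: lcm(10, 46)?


Join=lcm.
gcd(10,46)=2
lcm=230


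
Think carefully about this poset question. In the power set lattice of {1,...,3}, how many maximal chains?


A maximal chain goes from the minimum element to a maximal element via cover relations.
Counting all min-to-max paths in the cover graph.
Total maximal chains: 6


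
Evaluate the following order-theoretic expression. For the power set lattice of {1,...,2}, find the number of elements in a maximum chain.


A chain is a totally ordered subset; we count the number of elements in a maximum chain.
Compute, for each element x, the size of the longest chain ending at x:
  {}: 1
  {1}: 2
  {2}: 2
  {1,2}: 3
A maximum chain: {} < {1} < {1,2}
Number of elements in the longest chain: 3


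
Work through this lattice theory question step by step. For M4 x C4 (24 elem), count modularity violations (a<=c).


Modular law: if a <= c then a v (b ^ c) = (a v b) ^ c.
Check all triples (a,b,c) with a <= c among 24 elements.
This lattice is modular (diamonds M_m and their chain-products are modular).
Total violating triples: 0


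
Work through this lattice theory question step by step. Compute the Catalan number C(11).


C(n) = C(2n, n) / (n+1).
C(22, 11) = 705432
C(11) = 705432 / 12 = 58786


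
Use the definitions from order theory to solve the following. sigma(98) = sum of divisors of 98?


sigma(n) = sum of divisors.
Divisors of 98: [1, 2, 7, 14, 49, 98]
Sum = 171


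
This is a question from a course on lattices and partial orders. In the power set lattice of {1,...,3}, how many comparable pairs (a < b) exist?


A comparable pair {a,b} has a < b or b < a in the order.
Count unordered pairs where one element is strictly below the other.
Examples: {{},{1}}, {{},{2}}, {{},{3}}, {{},{1,2}}, ...
Total comparable pairs: 19


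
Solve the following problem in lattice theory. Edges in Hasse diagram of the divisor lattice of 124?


A cover relation a -< b holds when a < b with no c strictly between.
Cover relations:
  1 -< 2
  1 -< 31
  2 -< 4
  2 -< 62
  4 -< 124
  31 -< 62
  62 -< 124
Total: 7


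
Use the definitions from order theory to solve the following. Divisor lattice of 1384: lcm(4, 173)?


Join=lcm.
gcd(4,173)=1
lcm=692


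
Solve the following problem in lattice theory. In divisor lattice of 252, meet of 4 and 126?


In a divisor lattice, meet = gcd (greatest common divisor).
By Euclidean algorithm or factoring: gcd(4,126) = 2


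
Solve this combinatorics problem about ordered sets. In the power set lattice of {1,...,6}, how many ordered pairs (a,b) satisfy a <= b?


The order relation is {(a,b) : a <= b}, reflexive so it includes (a,a).
Examples: ({},{}), ({},{1,2}), ({},{1,2,3}), ({},{1,2,3,4}), ({},{1,2,3,4,5}), ...
Total ordered pairs: 729


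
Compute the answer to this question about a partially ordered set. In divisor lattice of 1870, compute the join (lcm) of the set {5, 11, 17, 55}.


In a divisor lattice, join = lcm (least common multiple).
Compute lcm iteratively: start with first element, then lcm(current, next).
Elements: [5, 11, 17, 55]
lcm(5,11) = 55
lcm(55,17) = 935
lcm(935,55) = 935
Final lcm = 935


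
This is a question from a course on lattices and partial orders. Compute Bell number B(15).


B(n) = number of set partitions of an n-element set.
B(n) satisfies the recurrence: B(n+1) = sum_k C(n,k)*B(k).
B(15) = 1382958545
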